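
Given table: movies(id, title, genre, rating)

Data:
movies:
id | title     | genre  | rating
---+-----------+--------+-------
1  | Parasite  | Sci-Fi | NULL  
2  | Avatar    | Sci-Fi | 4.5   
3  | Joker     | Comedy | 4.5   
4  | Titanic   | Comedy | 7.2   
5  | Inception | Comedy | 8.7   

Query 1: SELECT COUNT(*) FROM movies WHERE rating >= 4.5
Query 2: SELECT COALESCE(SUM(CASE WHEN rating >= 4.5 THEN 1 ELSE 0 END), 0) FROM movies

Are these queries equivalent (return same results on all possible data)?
Yes, equivalent

Both queries return: [(4,)]

Reason: COUNT with WHERE vs conditional SUM (COALESCE handles empty-table NULL)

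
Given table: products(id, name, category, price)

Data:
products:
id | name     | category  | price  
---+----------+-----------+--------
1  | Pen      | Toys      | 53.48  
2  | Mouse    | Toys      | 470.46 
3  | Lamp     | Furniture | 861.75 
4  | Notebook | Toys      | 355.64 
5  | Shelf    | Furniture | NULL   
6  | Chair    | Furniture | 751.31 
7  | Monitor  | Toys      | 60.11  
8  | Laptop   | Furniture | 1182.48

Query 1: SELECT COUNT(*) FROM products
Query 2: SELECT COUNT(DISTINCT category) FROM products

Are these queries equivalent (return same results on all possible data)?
No, not equivalent

Query 1 returns: [(8,)]
Query 2 returns: [(2,)]

Reason: COUNT(*) counts rows, COUNT(DISTINCT category) counts unique categorys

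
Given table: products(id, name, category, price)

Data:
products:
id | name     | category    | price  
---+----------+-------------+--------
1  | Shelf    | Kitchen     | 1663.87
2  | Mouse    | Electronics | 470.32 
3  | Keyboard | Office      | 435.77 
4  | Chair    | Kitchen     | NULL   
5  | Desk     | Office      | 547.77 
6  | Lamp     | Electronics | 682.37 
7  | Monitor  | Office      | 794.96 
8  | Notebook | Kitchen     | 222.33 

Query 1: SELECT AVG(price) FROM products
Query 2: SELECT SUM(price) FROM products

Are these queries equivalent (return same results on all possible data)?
No, not equivalent

Query 1 returns: [(688.1985714285714,)]
Query 2 returns: [(4817.39,)]

Reason: AVG vs SUM give different aggregate values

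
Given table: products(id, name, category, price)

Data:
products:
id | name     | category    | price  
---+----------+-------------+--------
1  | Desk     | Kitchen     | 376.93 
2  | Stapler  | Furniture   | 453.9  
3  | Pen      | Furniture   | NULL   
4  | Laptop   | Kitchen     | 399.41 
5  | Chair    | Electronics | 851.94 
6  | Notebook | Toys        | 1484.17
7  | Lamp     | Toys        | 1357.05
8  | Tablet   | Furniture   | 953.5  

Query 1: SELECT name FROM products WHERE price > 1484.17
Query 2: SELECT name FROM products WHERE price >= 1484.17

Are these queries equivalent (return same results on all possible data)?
No, not equivalent

Query 1 returns: []
Query 2 returns: [('Notebook',)]

Reason: > vs >= gives different results when price = 1484.17 exists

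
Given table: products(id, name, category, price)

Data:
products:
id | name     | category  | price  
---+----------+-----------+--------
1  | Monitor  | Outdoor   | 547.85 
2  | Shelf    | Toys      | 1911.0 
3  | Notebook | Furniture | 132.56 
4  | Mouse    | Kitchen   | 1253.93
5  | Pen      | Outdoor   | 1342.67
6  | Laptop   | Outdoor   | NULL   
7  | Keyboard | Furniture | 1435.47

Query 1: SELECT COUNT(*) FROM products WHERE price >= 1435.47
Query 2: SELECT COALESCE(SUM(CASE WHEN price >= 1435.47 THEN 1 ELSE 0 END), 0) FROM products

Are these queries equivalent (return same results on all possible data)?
Yes, equivalent

Both queries return: [(2,)]

Reason: COUNT with WHERE vs conditional SUM (COALESCE handles empty-table NULL)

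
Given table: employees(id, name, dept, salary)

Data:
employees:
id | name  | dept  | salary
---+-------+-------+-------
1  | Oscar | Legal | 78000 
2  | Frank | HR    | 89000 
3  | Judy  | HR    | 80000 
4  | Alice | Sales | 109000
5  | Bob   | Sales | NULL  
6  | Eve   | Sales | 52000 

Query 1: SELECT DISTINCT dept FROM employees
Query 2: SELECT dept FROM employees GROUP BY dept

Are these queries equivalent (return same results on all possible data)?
Yes, equivalent

Both queries return: [('HR',), ('Legal',), ('Sales',)]

Reason: Both get unique depts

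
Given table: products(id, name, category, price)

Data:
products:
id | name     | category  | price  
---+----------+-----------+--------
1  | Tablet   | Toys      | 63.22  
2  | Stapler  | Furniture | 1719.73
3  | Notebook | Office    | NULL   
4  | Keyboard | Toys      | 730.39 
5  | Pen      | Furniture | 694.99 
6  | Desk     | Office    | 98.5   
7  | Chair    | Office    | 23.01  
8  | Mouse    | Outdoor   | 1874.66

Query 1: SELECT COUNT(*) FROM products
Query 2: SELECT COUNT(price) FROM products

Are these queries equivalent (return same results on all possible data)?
No, not equivalent

Query 1 returns: [(8,)]
Query 2 returns: [(7,)]

Reason: COUNT(*) includes NULLs, COUNT(column) excludes them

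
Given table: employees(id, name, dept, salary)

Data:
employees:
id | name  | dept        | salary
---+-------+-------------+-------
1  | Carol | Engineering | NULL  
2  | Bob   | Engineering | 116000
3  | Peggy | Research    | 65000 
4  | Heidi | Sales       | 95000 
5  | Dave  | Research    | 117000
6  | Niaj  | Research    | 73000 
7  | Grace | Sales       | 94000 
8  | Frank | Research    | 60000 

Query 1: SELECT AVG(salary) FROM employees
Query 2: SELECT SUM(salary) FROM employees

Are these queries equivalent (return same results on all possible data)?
No, not equivalent

Query 1 returns: [(88571.42857142857,)]
Query 2 returns: [(620000,)]

Reason: AVG vs SUM give different aggregate values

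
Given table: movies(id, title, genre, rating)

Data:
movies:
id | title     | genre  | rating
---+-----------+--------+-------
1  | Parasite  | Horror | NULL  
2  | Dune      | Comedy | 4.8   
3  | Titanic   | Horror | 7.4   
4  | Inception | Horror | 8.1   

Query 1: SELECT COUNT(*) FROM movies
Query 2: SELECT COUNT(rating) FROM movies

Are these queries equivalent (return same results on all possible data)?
No, not equivalent

Query 1 returns: [(4,)]
Query 2 returns: [(3,)]

Reason: COUNT(*) includes NULLs, COUNT(column) excludes them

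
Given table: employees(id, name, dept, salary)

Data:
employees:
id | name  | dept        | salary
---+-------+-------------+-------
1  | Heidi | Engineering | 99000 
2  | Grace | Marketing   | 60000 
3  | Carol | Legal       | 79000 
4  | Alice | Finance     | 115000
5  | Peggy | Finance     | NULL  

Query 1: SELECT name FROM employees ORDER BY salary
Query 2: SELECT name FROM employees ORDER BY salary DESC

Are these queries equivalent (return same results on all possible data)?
No, not equivalent

Query 1 returns: [('Peggy',), ('Grace',), ('Carol',), ('Heidi',), ('Alice',)]
Query 2 returns: [('Alice',), ('Heidi',), ('Carol',), ('Grace',), ('Peggy',)]

Reason: ASC vs DESC gives opposite ordering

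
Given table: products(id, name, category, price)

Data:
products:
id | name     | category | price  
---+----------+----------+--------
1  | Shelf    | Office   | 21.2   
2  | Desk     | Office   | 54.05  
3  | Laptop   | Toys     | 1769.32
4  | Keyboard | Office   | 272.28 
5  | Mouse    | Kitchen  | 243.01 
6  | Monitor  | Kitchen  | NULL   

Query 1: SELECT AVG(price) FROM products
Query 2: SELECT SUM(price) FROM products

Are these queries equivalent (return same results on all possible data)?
No, not equivalent

Query 1 returns: [(471.9719999999999,)]
Query 2 returns: [(2359.8599999999997,)]

Reason: AVG vs SUM give different aggregate values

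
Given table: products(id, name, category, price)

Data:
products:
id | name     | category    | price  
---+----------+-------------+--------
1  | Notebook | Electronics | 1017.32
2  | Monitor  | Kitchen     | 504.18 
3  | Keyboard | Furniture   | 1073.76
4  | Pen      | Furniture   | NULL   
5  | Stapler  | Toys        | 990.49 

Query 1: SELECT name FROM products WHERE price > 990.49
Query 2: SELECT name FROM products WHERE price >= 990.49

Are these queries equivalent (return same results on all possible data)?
No, not equivalent

Query 1 returns: [('Notebook',), ('Keyboard',)]
Query 2 returns: [('Notebook',), ('Keyboard',), ('Stapler',)]

Reason: > vs >= gives different results when price = 990.49 exists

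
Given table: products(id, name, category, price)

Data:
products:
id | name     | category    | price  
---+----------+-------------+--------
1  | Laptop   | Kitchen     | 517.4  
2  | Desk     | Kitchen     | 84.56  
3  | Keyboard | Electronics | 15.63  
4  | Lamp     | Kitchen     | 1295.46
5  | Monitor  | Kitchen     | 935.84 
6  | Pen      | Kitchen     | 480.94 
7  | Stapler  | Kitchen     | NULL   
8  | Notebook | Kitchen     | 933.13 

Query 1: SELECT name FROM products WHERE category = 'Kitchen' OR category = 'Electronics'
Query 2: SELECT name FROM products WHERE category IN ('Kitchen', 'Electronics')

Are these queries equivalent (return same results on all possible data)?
Yes, equivalent

Both queries return: [('Desk',), ('Keyboard',), ('Lamp',), ('Laptop',), ('Monitor',), ('Notebook',), ('Pen',), ('Stapler',)]

Reason: OR vs IN are equivalent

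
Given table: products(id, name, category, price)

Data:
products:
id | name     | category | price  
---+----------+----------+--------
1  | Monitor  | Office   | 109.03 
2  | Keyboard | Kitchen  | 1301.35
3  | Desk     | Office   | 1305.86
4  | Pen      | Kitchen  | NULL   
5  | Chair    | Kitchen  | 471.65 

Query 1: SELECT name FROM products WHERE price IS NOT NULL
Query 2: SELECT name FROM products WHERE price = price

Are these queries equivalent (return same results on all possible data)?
Yes, equivalent

Both queries return: [('Chair',), ('Desk',), ('Keyboard',), ('Monitor',)]

Reason: IS NOT NULL vs self-equality (both exclude NULLs)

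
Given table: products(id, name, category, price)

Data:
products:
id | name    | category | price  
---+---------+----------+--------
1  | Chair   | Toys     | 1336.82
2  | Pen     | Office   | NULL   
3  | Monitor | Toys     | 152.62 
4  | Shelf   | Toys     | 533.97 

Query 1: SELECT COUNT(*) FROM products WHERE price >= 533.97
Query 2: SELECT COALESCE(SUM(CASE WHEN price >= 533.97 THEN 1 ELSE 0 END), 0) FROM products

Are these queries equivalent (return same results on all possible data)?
Yes, equivalent

Both queries return: [(2,)]

Reason: COUNT with WHERE vs conditional SUM (COALESCE handles empty-table NULL)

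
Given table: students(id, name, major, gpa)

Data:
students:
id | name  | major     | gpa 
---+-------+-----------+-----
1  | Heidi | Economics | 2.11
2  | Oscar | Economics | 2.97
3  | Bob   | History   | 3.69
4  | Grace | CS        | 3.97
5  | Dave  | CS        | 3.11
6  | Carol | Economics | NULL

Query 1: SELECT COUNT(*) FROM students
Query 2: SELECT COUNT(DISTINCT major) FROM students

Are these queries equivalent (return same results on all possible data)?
No, not equivalent

Query 1 returns: [(6,)]
Query 2 returns: [(3,)]

Reason: COUNT(*) counts rows, COUNT(DISTINCT major) counts unique majors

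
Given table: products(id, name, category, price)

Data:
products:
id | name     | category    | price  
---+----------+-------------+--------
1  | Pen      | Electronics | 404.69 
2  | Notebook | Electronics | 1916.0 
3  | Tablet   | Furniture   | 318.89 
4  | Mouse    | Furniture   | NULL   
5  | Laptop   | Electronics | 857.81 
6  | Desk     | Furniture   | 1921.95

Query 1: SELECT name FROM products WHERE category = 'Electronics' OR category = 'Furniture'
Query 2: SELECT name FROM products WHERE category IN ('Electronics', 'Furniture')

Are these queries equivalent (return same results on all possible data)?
Yes, equivalent

Both queries return: [('Desk',), ('Laptop',), ('Mouse',), ('Notebook',), ('Pen',), ('Tablet',)]

Reason: OR vs IN are equivalent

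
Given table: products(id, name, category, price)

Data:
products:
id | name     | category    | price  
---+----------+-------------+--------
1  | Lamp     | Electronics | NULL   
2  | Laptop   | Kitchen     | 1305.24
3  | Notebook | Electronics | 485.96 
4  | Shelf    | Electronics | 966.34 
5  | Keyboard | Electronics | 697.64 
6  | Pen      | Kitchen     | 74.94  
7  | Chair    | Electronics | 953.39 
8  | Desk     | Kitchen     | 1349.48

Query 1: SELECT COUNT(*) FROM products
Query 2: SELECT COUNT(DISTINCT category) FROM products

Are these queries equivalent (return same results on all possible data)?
No, not equivalent

Query 1 returns: [(8,)]
Query 2 returns: [(2,)]

Reason: COUNT(*) counts rows, COUNT(DISTINCT category) counts unique categorys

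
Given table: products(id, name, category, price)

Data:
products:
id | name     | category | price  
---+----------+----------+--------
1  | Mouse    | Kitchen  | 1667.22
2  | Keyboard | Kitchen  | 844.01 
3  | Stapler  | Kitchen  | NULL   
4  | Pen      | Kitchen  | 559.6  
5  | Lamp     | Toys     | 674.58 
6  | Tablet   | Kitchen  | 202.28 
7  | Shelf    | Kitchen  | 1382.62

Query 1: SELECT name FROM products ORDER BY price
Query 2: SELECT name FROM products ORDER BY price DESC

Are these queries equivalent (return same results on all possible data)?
No, not equivalent

Query 1 returns: [('Stapler',), ('Tablet',), ('Pen',), ('Lamp',), ('Keyboard',), ('Shelf',), ('Mouse',)]
Query 2 returns: [('Mouse',), ('Shelf',), ('Keyboard',), ('Lamp',), ('Pen',), ('Tablet',), ('Stapler',)]

Reason: ASC vs DESC gives opposite ordering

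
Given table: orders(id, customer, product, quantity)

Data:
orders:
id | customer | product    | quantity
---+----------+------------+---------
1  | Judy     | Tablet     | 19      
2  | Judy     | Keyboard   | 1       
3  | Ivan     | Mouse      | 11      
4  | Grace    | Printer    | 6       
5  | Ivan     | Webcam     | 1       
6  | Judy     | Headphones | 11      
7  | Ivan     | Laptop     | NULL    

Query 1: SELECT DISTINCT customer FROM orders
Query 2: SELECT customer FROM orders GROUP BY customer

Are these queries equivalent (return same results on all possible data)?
Yes, equivalent

Both queries return: [('Grace',), ('Ivan',), ('Judy',)]

Reason: Both get unique customers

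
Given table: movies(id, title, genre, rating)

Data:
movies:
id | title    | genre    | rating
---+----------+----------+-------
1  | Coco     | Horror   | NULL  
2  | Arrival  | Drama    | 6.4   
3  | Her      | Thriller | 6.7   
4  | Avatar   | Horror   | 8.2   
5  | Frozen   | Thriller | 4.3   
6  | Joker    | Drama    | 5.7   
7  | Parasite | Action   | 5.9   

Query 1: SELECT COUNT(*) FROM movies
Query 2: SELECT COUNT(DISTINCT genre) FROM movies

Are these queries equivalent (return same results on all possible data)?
No, not equivalent

Query 1 returns: [(7,)]
Query 2 returns: [(4,)]

Reason: COUNT(*) counts rows, COUNT(DISTINCT genre) counts unique genres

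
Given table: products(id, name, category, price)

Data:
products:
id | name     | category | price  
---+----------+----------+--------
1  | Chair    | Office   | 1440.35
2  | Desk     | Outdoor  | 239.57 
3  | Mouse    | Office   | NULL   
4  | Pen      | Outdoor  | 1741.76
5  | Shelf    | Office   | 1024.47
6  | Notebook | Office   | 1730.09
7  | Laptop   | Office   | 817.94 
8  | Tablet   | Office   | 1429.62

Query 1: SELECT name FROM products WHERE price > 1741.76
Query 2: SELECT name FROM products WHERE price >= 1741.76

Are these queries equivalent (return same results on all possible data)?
No, not equivalent

Query 1 returns: []
Query 2 returns: [('Pen',)]

Reason: > vs >= gives different results when price = 1741.76 exists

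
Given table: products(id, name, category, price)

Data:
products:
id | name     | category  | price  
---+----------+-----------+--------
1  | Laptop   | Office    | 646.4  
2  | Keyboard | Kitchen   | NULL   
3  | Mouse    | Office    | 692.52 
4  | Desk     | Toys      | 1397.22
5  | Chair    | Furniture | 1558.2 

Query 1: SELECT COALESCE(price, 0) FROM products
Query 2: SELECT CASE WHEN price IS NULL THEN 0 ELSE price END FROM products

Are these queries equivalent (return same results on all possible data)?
Yes, equivalent

Both queries return: [(0,), (646.4,), (692.52,), (1397.22,), (1558.2,)]

Reason: COALESCE vs CASE for NULL handling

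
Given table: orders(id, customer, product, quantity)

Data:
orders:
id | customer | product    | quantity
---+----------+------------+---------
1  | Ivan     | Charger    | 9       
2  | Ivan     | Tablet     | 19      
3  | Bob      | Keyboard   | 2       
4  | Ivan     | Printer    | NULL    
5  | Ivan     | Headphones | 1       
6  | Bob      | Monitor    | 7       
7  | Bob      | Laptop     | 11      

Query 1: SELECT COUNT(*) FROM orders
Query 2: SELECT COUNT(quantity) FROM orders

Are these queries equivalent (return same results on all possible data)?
No, not equivalent

Query 1 returns: [(7,)]
Query 2 returns: [(6,)]

Reason: COUNT(*) includes NULLs, COUNT(column) excludes them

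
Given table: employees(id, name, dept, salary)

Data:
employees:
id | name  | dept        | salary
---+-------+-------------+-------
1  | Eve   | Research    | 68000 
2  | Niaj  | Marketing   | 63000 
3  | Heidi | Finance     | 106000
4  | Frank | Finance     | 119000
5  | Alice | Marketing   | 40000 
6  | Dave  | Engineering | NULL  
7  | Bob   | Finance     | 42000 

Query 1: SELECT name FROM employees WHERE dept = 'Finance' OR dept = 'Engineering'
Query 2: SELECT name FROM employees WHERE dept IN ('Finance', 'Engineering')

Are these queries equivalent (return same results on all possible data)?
Yes, equivalent

Both queries return: [('Bob',), ('Dave',), ('Frank',), ('Heidi',)]

Reason: OR vs IN are equivalent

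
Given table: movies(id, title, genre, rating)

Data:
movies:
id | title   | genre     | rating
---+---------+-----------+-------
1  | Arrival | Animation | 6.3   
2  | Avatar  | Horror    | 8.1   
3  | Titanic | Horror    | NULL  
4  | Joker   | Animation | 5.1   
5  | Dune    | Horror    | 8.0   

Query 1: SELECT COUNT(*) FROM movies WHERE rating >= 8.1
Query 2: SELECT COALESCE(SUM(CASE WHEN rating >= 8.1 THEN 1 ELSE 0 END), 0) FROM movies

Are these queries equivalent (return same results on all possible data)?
Yes, equivalent

Both queries return: [(1,)]

Reason: COUNT with WHERE vs conditional SUM (COALESCE handles empty-table NULL)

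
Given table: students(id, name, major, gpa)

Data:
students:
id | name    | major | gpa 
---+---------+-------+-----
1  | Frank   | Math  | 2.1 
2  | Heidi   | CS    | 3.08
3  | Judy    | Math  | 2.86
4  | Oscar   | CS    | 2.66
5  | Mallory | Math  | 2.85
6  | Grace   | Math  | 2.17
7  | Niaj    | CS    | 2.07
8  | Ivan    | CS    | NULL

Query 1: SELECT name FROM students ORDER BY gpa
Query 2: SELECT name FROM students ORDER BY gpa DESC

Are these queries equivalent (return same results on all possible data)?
No, not equivalent

Query 1 returns: [('Ivan',), ('Niaj',), ('Frank',), ('Grace',), ('Oscar',), ('Mallory',), ('Judy',), ('Heidi',)]
Query 2 returns: [('Heidi',), ('Judy',), ('Mallory',), ('Oscar',), ('Grace',), ('Frank',), ('Niaj',), ('Ivan',)]

Reason: ASC vs DESC gives opposite ordering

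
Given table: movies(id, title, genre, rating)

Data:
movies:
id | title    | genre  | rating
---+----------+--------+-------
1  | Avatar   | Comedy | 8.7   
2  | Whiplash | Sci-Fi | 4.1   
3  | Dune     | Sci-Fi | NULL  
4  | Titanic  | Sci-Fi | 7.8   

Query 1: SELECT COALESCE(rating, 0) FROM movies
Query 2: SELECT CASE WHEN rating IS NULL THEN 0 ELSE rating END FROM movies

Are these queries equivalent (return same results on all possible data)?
Yes, equivalent

Both queries return: [(0,), (4.1,), (7.8,), (8.7,)]

Reason: COALESCE vs CASE for NULL handling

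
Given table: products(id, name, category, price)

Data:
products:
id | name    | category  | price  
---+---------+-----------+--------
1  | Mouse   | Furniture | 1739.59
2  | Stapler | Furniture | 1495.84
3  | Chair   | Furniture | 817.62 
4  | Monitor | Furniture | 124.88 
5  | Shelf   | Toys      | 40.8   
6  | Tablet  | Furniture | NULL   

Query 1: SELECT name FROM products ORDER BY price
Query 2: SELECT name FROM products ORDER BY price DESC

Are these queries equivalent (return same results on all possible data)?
No, not equivalent

Query 1 returns: [('Tablet',), ('Shelf',), ('Monitor',), ('Chair',), ('Stapler',), ('Mouse',)]
Query 2 returns: [('Mouse',), ('Stapler',), ('Chair',), ('Monitor',), ('Shelf',), ('Tablet',)]

Reason: ASC vs DESC gives opposite ordering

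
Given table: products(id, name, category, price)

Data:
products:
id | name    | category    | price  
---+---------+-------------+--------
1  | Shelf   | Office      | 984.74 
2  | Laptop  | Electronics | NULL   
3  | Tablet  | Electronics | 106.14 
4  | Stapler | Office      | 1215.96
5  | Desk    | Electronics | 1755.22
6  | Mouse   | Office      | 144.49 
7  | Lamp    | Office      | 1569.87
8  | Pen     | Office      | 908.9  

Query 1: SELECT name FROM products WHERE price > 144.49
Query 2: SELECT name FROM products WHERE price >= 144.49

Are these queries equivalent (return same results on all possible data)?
No, not equivalent

Query 1 returns: [('Shelf',), ('Stapler',), ('Desk',), ('Lamp',), ('Pen',)]
Query 2 returns: [('Shelf',), ('Stapler',), ('Desk',), ('Mouse',), ('Lamp',), ('Pen',)]

Reason: > vs >= gives different results when price = 144.49 exists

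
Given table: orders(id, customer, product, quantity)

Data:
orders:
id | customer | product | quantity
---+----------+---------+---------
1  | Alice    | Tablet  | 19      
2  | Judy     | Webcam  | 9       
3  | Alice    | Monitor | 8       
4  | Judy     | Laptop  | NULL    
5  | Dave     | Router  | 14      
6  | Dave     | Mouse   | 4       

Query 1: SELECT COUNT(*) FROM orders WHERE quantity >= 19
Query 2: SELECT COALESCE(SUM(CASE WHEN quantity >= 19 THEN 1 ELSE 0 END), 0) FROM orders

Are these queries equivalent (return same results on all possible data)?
Yes, equivalent

Both queries return: [(1,)]

Reason: COUNT with WHERE vs conditional SUM (COALESCE handles empty-table NULL)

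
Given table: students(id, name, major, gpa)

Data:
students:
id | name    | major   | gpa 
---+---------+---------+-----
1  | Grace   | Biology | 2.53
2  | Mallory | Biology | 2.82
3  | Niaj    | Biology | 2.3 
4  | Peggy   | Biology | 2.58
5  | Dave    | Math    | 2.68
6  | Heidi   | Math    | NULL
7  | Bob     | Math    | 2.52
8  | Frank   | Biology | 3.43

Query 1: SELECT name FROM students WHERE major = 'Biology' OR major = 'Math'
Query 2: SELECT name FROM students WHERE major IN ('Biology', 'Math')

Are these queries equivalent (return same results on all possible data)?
Yes, equivalent

Both queries return: [('Bob',), ('Dave',), ('Frank',), ('Grace',), ('Heidi',), ('Mallory',), ('Niaj',), ('Peggy',)]

Reason: OR vs IN are equivalent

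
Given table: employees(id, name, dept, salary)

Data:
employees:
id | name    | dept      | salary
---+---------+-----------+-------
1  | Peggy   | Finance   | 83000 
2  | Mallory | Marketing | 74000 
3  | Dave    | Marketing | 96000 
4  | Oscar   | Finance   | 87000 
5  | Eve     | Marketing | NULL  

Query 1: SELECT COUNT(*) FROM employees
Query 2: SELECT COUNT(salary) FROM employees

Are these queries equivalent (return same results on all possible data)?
No, not equivalent

Query 1 returns: [(5,)]
Query 2 returns: [(4,)]

Reason: COUNT(*) includes NULLs, COUNT(column) excludes them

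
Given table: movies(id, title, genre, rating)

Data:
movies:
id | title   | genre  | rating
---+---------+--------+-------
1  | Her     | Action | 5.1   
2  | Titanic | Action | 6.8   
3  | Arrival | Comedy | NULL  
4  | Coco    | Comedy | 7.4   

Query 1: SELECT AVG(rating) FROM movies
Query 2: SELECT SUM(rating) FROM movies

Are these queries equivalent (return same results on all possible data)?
No, not equivalent

Query 1 returns: [(6.433333333333334,)]
Query 2 returns: [(19.3,)]

Reason: AVG vs SUM give different aggregate values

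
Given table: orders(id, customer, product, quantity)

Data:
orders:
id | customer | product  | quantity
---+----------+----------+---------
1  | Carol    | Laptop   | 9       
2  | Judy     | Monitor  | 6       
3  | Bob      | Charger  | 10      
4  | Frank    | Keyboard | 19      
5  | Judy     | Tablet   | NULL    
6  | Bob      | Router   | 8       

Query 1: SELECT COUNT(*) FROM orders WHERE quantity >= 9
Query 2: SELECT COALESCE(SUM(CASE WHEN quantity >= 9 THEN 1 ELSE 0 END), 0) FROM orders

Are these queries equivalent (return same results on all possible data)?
Yes, equivalent

Both queries return: [(3,)]

Reason: COUNT with WHERE vs conditional SUM (COALESCE handles empty-table NULL)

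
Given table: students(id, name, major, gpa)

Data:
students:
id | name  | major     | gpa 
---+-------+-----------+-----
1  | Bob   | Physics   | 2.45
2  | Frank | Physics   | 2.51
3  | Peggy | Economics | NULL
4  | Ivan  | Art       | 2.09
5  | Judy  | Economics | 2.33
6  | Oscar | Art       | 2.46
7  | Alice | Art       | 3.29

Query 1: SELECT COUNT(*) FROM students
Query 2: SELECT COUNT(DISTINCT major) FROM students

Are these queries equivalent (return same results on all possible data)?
No, not equivalent

Query 1 returns: [(7,)]
Query 2 returns: [(3,)]

Reason: COUNT(*) counts rows, COUNT(DISTINCT major) counts unique majors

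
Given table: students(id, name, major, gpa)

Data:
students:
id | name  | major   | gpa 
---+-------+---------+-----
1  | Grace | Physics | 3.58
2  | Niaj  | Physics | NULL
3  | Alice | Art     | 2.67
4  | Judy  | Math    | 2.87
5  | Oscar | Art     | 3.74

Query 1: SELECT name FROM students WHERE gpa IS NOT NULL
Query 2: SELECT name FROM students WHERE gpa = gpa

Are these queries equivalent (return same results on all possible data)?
Yes, equivalent

Both queries return: [('Alice',), ('Grace',), ('Judy',), ('Oscar',)]

Reason: IS NOT NULL vs self-equality (both exclude NULLs)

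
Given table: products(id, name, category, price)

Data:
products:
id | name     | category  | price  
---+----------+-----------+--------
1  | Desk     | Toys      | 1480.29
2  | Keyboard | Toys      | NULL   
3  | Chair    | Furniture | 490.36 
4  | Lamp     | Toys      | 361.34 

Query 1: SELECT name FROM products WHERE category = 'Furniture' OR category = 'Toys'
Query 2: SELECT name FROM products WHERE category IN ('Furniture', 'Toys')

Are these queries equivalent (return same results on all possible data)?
Yes, equivalent

Both queries return: [('Chair',), ('Desk',), ('Keyboard',), ('Lamp',)]

Reason: OR vs IN are equivalent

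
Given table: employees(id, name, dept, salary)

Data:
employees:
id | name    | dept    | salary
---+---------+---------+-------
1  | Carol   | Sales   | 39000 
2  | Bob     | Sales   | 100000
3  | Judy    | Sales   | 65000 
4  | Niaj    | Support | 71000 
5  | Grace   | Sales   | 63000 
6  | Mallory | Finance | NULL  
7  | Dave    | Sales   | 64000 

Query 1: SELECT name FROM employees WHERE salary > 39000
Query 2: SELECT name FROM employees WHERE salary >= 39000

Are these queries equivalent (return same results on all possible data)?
No, not equivalent

Query 1 returns: [('Bob',), ('Judy',), ('Niaj',), ('Grace',), ('Dave',)]
Query 2 returns: [('Carol',), ('Bob',), ('Judy',), ('Niaj',), ('Grace',), ('Dave',)]

Reason: > vs >= gives different results when salary = 39000 exists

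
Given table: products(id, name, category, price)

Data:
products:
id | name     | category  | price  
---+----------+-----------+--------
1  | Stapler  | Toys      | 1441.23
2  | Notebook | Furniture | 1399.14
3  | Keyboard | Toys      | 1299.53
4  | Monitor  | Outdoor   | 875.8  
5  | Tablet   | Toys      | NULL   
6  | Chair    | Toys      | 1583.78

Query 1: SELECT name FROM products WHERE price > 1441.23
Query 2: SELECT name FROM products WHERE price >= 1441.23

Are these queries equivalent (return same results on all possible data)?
No, not equivalent

Query 1 returns: [('Chair',)]
Query 2 returns: [('Stapler',), ('Chair',)]

Reason: > vs >= gives different results when price = 1441.23 exists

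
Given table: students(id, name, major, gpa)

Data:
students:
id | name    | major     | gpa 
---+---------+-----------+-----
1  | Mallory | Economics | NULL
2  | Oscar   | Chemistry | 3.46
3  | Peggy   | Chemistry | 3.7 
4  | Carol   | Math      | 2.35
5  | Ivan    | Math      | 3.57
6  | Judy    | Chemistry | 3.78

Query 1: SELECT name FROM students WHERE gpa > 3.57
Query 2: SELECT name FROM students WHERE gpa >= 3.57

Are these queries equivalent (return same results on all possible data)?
No, not equivalent

Query 1 returns: [('Peggy',), ('Judy',)]
Query 2 returns: [('Peggy',), ('Ivan',), ('Judy',)]

Reason: > vs >= gives different results when gpa = 3.57 exists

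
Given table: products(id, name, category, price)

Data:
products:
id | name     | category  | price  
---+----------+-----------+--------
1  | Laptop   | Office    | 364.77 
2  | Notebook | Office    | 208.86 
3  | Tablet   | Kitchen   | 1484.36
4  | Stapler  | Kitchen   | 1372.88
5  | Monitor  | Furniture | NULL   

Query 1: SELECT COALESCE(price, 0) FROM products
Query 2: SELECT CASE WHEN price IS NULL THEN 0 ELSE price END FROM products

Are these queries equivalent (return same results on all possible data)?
Yes, equivalent

Both queries return: [(0,), (208.86,), (364.77,), (1372.88,), (1484.36,)]

Reason: COALESCE vs CASE for NULL handling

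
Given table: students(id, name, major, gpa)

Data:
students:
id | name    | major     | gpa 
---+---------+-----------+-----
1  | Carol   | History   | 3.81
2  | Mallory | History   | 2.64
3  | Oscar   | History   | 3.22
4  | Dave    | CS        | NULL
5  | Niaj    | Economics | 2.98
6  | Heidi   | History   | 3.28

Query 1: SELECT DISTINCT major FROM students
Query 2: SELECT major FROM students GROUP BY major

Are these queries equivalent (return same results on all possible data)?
Yes, equivalent

Both queries return: [('CS',), ('Economics',), ('History',)]

Reason: Both get unique majors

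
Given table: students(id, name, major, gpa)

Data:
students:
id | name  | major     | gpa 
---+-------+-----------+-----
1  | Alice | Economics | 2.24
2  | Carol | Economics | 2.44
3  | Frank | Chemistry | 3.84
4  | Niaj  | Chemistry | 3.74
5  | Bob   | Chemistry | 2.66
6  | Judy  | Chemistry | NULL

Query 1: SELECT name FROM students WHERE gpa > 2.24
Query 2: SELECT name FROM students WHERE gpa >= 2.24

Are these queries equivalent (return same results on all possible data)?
No, not equivalent

Query 1 returns: [('Carol',), ('Frank',), ('Niaj',), ('Bob',)]
Query 2 returns: [('Alice',), ('Carol',), ('Frank',), ('Niaj',), ('Bob',)]

Reason: > vs >= gives different results when gpa = 2.24 exists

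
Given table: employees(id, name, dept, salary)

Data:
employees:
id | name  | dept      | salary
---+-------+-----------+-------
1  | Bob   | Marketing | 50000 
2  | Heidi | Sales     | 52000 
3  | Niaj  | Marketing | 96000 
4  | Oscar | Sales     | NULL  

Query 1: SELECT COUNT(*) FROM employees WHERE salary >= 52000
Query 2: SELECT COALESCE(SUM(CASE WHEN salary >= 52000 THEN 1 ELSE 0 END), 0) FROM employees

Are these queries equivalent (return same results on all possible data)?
Yes, equivalent

Both queries return: [(2,)]

Reason: COUNT with WHERE vs conditional SUM (COALESCE handles empty-table NULL)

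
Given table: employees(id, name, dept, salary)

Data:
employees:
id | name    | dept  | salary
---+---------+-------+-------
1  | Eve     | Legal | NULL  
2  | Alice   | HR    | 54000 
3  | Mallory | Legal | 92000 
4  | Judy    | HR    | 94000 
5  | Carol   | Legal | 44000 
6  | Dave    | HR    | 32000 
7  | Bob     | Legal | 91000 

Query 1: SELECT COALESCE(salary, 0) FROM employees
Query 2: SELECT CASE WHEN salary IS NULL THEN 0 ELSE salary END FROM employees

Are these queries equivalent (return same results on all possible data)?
Yes, equivalent

Both queries return: [(0,), (32000,), (44000,), (54000,), (91000,), (92000,), (94000,)]

Reason: COALESCE vs CASE for NULL handling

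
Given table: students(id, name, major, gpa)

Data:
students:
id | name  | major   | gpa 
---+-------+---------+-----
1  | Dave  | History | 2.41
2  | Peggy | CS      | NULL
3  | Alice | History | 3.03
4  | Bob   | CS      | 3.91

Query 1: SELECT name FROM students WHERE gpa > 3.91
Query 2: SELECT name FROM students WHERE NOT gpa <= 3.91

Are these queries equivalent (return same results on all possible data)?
Yes, equivalent

Both queries return: []

Reason: Both filter gpa > 3.91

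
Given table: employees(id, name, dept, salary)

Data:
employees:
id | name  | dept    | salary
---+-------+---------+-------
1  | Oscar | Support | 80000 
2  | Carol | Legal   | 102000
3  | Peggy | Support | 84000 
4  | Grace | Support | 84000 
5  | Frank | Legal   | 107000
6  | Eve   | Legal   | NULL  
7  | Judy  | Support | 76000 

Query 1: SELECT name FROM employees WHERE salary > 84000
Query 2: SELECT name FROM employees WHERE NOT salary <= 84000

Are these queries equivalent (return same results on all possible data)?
Yes, equivalent

Both queries return: [('Carol',), ('Frank',)]

Reason: Both filter salary > 84000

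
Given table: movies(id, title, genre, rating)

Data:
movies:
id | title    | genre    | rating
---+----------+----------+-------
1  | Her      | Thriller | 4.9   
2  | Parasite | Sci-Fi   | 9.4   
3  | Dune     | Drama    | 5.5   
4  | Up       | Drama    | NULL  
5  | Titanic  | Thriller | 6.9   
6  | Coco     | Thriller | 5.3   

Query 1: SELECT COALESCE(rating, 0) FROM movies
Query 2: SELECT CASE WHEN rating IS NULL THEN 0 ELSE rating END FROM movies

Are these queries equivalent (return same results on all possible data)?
Yes, equivalent

Both queries return: [(0,), (4.9,), (5.3,), (5.5,), (6.9,), (9.4,)]

Reason: COALESCE vs CASE for NULL handling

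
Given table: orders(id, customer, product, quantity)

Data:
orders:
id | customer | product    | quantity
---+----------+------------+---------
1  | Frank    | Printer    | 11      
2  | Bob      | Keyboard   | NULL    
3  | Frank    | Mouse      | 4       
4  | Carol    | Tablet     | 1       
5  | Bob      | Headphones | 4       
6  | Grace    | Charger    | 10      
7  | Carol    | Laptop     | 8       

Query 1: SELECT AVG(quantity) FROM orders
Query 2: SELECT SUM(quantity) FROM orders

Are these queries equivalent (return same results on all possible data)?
No, not equivalent

Query 1 returns: [(6.333333333333333,)]
Query 2 returns: [(38,)]

Reason: AVG vs SUM give different aggregate values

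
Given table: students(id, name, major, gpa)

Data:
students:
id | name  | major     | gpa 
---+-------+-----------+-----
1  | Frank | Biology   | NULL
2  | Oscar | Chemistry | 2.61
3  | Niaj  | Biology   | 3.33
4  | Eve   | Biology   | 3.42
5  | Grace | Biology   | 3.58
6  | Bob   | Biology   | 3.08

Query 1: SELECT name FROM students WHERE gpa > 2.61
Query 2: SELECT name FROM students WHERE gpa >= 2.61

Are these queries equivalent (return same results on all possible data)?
No, not equivalent

Query 1 returns: [('Niaj',), ('Eve',), ('Grace',), ('Bob',)]
Query 2 returns: [('Oscar',), ('Niaj',), ('Eve',), ('Grace',), ('Bob',)]

Reason: > vs >= gives different results when gpa = 2.61 exists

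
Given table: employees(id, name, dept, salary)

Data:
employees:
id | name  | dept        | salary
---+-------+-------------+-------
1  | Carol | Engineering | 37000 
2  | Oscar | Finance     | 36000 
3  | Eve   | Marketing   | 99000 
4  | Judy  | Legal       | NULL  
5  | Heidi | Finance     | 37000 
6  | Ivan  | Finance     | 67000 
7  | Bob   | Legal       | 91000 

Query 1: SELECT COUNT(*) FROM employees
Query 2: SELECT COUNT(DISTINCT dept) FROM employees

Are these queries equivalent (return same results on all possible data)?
No, not equivalent

Query 1 returns: [(7,)]
Query 2 returns: [(4,)]

Reason: COUNT(*) counts rows, COUNT(DISTINCT dept) counts unique depts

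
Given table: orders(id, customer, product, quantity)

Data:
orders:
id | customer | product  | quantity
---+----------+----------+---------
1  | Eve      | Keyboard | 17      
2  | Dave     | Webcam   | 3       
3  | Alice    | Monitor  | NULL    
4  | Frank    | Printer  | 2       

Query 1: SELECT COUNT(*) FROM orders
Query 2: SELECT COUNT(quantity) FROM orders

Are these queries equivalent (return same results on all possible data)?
No, not equivalent

Query 1 returns: [(4,)]
Query 2 returns: [(3,)]

Reason: COUNT(*) includes NULLs, COUNT(column) excludes them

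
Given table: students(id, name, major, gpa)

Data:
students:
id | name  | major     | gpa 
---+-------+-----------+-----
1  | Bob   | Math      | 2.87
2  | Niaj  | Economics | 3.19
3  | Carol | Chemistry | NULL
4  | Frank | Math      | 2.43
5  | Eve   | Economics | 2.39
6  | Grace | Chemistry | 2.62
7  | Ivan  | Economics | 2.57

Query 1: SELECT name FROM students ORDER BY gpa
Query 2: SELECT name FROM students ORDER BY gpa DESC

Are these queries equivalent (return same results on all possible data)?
No, not equivalent

Query 1 returns: [('Carol',), ('Eve',), ('Frank',), ('Ivan',), ('Grace',), ('Bob',), ('Niaj',)]
Query 2 returns: [('Niaj',), ('Bob',), ('Grace',), ('Ivan',), ('Frank',), ('Eve',), ('Carol',)]

Reason: ASC vs DESC gives opposite ordering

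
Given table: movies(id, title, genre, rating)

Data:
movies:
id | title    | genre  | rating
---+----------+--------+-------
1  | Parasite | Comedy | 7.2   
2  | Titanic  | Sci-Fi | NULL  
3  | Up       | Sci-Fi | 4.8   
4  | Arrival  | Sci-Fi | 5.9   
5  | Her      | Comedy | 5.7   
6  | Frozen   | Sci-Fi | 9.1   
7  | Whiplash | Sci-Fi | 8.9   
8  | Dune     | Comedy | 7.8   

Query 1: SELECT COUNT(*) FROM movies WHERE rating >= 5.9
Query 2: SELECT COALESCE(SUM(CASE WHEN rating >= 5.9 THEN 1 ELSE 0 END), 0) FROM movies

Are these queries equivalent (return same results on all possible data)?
Yes, equivalent

Both queries return: [(5,)]

Reason: COUNT with WHERE vs conditional SUM (COALESCE handles empty-table NULL)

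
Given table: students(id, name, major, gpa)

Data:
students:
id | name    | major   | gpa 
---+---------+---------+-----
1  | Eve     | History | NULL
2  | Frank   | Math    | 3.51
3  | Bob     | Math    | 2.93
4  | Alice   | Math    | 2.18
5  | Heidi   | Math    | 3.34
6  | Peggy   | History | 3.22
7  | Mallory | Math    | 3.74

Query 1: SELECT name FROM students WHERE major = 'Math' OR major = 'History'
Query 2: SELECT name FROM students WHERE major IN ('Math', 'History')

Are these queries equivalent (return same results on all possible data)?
Yes, equivalent

Both queries return: [('Alice',), ('Bob',), ('Eve',), ('Frank',), ('Heidi',), ('Mallory',), ('Peggy',)]

Reason: OR vs IN are equivalent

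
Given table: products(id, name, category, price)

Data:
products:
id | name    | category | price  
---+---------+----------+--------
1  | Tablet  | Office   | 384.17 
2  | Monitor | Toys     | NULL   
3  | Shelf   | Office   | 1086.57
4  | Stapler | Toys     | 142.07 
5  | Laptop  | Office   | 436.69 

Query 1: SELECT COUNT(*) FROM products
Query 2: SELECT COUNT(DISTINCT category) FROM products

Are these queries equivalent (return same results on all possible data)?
No, not equivalent

Query 1 returns: [(5,)]
Query 2 returns: [(2,)]

Reason: COUNT(*) counts rows, COUNT(DISTINCT category) counts unique categorys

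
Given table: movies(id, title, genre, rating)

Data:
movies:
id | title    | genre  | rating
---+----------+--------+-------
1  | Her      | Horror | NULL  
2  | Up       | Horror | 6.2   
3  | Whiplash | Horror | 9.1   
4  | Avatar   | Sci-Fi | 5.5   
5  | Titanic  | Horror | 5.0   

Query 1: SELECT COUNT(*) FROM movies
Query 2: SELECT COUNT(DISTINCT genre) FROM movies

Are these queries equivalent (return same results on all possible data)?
No, not equivalent

Query 1 returns: [(5,)]
Query 2 returns: [(2,)]

Reason: COUNT(*) counts rows, COUNT(DISTINCT genre) counts unique genres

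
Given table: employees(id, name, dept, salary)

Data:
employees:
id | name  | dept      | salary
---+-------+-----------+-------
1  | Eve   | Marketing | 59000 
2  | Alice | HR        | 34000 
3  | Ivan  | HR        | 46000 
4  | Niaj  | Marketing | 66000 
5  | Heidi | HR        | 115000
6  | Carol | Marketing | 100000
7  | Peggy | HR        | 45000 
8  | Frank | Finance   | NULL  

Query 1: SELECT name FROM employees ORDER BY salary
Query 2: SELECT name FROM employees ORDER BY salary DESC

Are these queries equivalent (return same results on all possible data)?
No, not equivalent

Query 1 returns: [('Frank',), ('Alice',), ('Peggy',), ('Ivan',), ('Eve',), ('Niaj',), ('Carol',), ('Heidi',)]
Query 2 returns: [('Heidi',), ('Carol',), ('Niaj',), ('Eve',), ('Ivan',), ('Peggy',), ('Alice',), ('Frank',)]

Reason: ASC vs DESC gives opposite ordering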